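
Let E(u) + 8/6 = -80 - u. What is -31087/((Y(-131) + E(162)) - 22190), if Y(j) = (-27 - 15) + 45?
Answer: 13323/9613 ≈ 1.3859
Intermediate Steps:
E(u) = -244/3 - u (E(u) = -4/3 + (-80 - u) = -244/3 - u)
Y(j) = 3 (Y(j) = -42 + 45 = 3)
-31087/((Y(-131) + E(162)) - 22190) = -31087/((3 + (-244/3 - 1*162)) - 22190) = -31087/((3 + (-244/3 - 162)) - 22190) = -31087/((3 - 730/3) - 22190) = -31087/(-721/3 - 22190) = -31087/(-67291/3) = -31087*(-3/67291) = 13323/9613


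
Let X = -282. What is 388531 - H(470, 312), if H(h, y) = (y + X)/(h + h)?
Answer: 36521911/94 ≈ 3.8853e+5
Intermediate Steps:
H(h, y) = (-282 + y)/(2*h) (H(h, y) = (y - 282)/(h + h) = (-282 + y)/((2*h)) = (-282 + y)*(1/(2*h)) = (-282 + y)/(2*h))
388531 - H(470, 312) = 388531 - (-282 + 312)/(2*470) = 388531 - 30/(2*470) = 388531 - 1*3/94 = 388531 - 3/94 = 36521911/94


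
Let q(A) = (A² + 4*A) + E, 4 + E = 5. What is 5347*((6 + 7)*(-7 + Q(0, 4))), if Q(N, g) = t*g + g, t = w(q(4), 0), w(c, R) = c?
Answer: 8966919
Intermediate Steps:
E = 1 (E = -4 + 5 = 1)
q(A) = 1 + A² + 4*A (q(A) = (A² + 4*A) + 1 = 1 + A² + 4*A)
t = 33 (t = 1 + 4² + 4*4 = 1 + 16 + 16 = 33)
Q(N, g) = 34*g (Q(N, g) = 33*g + g = 34*g)
5347*((6 + 7)*(-7 + Q(0, 4))) = 5347*((6 + 7)*(-7 + 34*4)) = 5347*(13*(-7 + 136)) = 5347*(13*129) = 5347*1677 = 8966919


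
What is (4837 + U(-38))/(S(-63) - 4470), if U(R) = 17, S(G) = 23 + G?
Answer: -2427/2255 ≈ -1.0763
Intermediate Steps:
(4837 + U(-38))/(S(-63) - 4470) = (4837 + 17)/((23 - 63) - 4470) = 4854/(-40 - 4470) = 4854/(-4510) = 4854*(-1/4510) = -2427/2255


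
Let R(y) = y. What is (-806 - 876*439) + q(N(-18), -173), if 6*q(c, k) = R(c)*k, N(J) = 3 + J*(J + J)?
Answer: -808281/2 ≈ -4.0414e+5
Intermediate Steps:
N(J) = 3 + 2*J² (N(J) = 3 + J*(2*J) = 3 + 2*J²)
q(c, k) = c*k/6 (q(c, k) = (c*k)/6 = c*k/6)
(-806 - 876*439) + q(N(-18), -173) = (-806 - 876*439) + (⅙)*(3 + 2*(-18)²)*(-173) = (-806 - 384564) + (⅙)*(3 + 2*324)*(-173) = -385370 + (⅙)*(3 + 648)*(-173) = -385370 + (⅙)*651*(-173) = -385370 - 37541/2 = -808281/2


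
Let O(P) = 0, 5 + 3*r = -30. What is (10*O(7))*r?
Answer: 0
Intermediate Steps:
r = -35/3 (r = -5/3 + (⅓)*(-30) = -5/3 - 10 = -35/3 ≈ -11.667)
(10*O(7))*r = (10*0)*(-35/3) = 0*(-35/3) = 0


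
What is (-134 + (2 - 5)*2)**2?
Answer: 19600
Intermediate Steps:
(-134 + (2 - 5)*2)**2 = (-134 - 3*2)**2 = (-134 - 6)**2 = (-140)**2 = 19600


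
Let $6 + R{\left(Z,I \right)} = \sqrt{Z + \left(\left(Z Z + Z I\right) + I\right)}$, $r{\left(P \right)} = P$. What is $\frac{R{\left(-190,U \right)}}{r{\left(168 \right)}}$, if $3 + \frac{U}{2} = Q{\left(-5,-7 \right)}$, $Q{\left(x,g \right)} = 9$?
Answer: $- \frac{1}{28} + \frac{\sqrt{3738}}{56} \approx 1.0561$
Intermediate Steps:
$U = 12$ ($U = -6 + 2 \cdot 9 = -6 + 18 = 12$)
$R{\left(Z,I \right)} = -6 + \sqrt{I + Z + Z^{2} + I Z}$ ($R{\left(Z,I \right)} = -6 + \sqrt{Z + \left(\left(Z Z + Z I\right) + I\right)} = -6 + \sqrt{Z + \left(\left(Z^{2} + I Z\right) + I\right)} = -6 + \sqrt{Z + \left(I + Z^{2} + I Z\right)} = -6 + \sqrt{I + Z + Z^{2} + I Z}$)
$\frac{R{\left(-190,U \right)}}{r{\left(168 \right)}} = \frac{-6 + \sqrt{12 - 190 + \left(-190\right)^{2} + 12 \left(-190\right)}}{168} = \left(-6 + \sqrt{12 - 190 + 36100 - 2280}\right) \frac{1}{168} = \left(-6 + \sqrt{33642}\right) \frac{1}{168} = \left(-6 + 3 \sqrt{3738}\right) \frac{1}{168} = - \frac{1}{28} + \frac{\sqrt{3738}}{56}$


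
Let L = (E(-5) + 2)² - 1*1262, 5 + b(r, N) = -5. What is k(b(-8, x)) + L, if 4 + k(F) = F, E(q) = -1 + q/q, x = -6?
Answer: -1272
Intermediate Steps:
b(r, N) = -10 (b(r, N) = -5 - 5 = -10)
E(q) = 0 (E(q) = -1 + 1 = 0)
k(F) = -4 + F
L = -1258 (L = (0 + 2)² - 1*1262 = 2² - 1262 = 4 - 1262 = -1258)
k(b(-8, x)) + L = (-4 - 10) - 1258 = -14 - 1258 = -1272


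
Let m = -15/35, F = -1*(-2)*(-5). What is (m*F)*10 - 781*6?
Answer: -32502/7 ≈ -4643.1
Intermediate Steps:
F = -10 (F = 2*(-5) = -10)
m = -3/7 (m = -15*1/35 = -3/7 ≈ -0.42857)
(m*F)*10 - 781*6 = -3/7*(-10)*10 - 781*6 = (30/7)*10 - 4686 = 300/7 - 4686 = -32502/7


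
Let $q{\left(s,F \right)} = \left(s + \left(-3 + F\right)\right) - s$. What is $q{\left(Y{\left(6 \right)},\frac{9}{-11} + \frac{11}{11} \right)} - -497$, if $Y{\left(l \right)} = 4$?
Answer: $\frac{5436}{11} \approx 494.18$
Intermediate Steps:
$q{\left(s,F \right)} = -3 + F$ ($q{\left(s,F \right)} = \left(-3 + F + s\right) - s = -3 + F$)
$q{\left(Y{\left(6 \right)},\frac{9}{-11} + \frac{11}{11} \right)} - -497 = \left(-3 + \left(\frac{9}{-11} + \frac{11}{11}\right)\right) - -497 = \left(-3 + \left(9 \left(- \frac{1}{11}\right) + 11 \cdot \frac{1}{11}\right)\right) + 497 = \left(-3 + \left(- \frac{9}{11} + 1\right)\right) + 497 = \left(-3 + \frac{2}{11}\right) + 497 = - \frac{31}{11} + 497 = \frac{5436}{11}$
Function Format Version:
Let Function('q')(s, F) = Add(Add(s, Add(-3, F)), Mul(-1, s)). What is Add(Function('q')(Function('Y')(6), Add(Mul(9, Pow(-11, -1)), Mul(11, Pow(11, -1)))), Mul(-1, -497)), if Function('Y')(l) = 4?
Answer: Rational(5436, 11) ≈ 494.18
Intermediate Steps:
Function('q')(s, F) = Add(-3, F) (Function('q')(s, F) = Add(Add(-3, F, s), Mul(-1, s)) = Add(-3, F))
Add(Function('q')(Function('Y')(6), Add(Mul(9, Pow(-11, -1)), Mul(11, Pow(11, -1)))), Mul(-1, -497)) = Add(Add(-3, Add(Mul(9, Pow(-11, -1)), Mul(11, Pow(11, -1)))), Mul(-1, -497)) = Add(Add(-3, Add(Mul(9, Rational(-1, 11)), Mul(11, Rational(1, 11)))), 497) = Add(Add(-3, Add(Rational(-9, 11), 1)), 497) = Add(Add(-3, Rational(2, 11)), 497) = Add(Rational(-31, 11), 497) = Rational(5436, 11)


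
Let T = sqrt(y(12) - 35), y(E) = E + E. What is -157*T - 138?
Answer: -138 - 157*I*sqrt(11) ≈ -138.0 - 520.71*I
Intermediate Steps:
y(E) = 2*E
T = I*sqrt(11) (T = sqrt(2*12 - 35) = sqrt(24 - 35) = sqrt(-11) = I*sqrt(11) ≈ 3.3166*I)
-157*T - 138 = -157*I*sqrt(11) - 138 = -138 - 157*I*sqrt(11)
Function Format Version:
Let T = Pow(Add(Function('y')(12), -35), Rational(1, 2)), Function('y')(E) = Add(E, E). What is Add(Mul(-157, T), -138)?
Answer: Add(-138, Mul(-157, I, Pow(11, Rational(1, 2)))) ≈ Add(-138.00, Mul(-520.71, I))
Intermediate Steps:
Function('y')(E) = Mul(2, E)
T = Mul(I, Pow(11, Rational(1, 2))) (T = Pow(Add(Mul(2, 12), -35), Rational(1, 2)) = Pow(Add(24, -35), Rational(1, 2)) = Pow(-11, Rational(1, 2)) = Mul(I, Pow(11, Rational(1, 2))) ≈ Mul(3.3166, I))
Add(Mul(-157, T), -138) = Add(Mul(-157, Mul(I, Pow(11, Rational(1, 2)))), -138) = Add(Mul(-157, I, Pow(11, Rational(1, 2))), -138) = Add(-138, Mul(-157, I, Pow(11, Rational(1, 2))))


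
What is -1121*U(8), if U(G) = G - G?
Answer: 0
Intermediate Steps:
U(G) = 0
-1121*U(8) = -1121*0 = 0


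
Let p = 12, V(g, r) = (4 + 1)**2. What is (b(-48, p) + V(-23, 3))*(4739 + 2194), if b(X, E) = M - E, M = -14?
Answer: -6933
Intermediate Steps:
V(g, r) = 25 (V(g, r) = 5**2 = 25)
b(X, E) = -14 - E
(b(-48, p) + V(-23, 3))*(4739 + 2194) = ((-14 - 1*12) + 25)*(4739 + 2194) = ((-14 - 12) + 25)*6933 = (-26 + 25)*6933 = -1*6933 = -6933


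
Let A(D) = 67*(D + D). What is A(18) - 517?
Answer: 1895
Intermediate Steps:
A(D) = 134*D (A(D) = 67*(2*D) = 134*D)
A(18) - 517 = 134*18 - 517 = 2412 - 517 = 1895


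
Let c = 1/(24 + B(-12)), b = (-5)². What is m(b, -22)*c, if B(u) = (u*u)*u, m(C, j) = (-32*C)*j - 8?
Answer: -733/71 ≈ -10.324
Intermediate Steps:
b = 25
m(C, j) = -8 - 32*C*j (m(C, j) = -32*C*j - 8 = -8 - 32*C*j)
B(u) = u³ (B(u) = u²*u = u³)
c = -1/1704 (c = 1/(24 + (-12)³) = 1/(24 - 1728) = 1/(-1704) = -1/1704 ≈ -0.00058685)
m(b, -22)*c = (-8 - 32*25*(-22))*(-1/1704) = (-8 + 17600)*(-1/1704) = 17592*(-1/1704) = -733/71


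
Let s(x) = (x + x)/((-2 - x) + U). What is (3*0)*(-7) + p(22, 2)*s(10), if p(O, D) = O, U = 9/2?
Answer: -176/3 ≈ -58.667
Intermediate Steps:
U = 9/2 (U = 9*(1/2) = 9/2 ≈ 4.5000)
s(x) = 2*x/(5/2 - x) (s(x) = (x + x)/((-2 - x) + 9/2) = (2*x)/(5/2 - x) = 2*x/(5/2 - x))
(3*0)*(-7) + p(22, 2)*s(10) = (3*0)*(-7) + 22*(-4*10/(-5 + 2*10)) = 0*(-7) + 22*(-4*10/(-5 + 20)) = 0 + 22*(-4*10/15) = 0 + 22*(-4*10*1/15) = 0 + 22*(-8/3) = 0 - 176/3 = -176/3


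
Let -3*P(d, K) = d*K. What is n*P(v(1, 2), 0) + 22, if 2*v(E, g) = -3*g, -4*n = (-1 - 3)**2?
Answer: 22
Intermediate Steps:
n = -4 (n = -(-1 - 3)**2/4 = -1/4*(-4)**2 = -1/4*16 = -4)
v(E, g) = -3*g/2 (v(E, g) = (-3*g)/2 = -3*g/2)
P(d, K) = -K*d/3 (P(d, K) = -d*K/3 = -K*d/3)
n*P(v(1, 2), 0) + 22 = -(-4)*0*(-3/2*2)/3 + 22 = -(-4)*0*(-3)/3 + 22 = -4*0 + 22 = 0 + 22 = 22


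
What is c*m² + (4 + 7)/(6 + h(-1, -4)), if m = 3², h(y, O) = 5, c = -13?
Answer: -1052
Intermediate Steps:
m = 9
c*m² + (4 + 7)/(6 + h(-1, -4)) = -13*9² + (4 + 7)/(6 + 5) = -13*81 + 11/11 = -1053 + 11*(1/11) = -1053 + 1 = -1052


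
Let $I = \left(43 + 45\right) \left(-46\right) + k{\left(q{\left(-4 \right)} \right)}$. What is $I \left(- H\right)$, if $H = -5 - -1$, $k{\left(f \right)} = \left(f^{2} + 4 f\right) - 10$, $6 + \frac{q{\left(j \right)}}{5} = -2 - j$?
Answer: $-14952$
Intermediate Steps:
$q{\left(j \right)} = -40 - 5 j$ ($q{\left(j \right)} = -30 + 5 \left(-2 - j\right) = -30 - \left(10 + 5 j\right) = -40 - 5 j$)
$k{\left(f \right)} = -10 + f^{2} + 4 f$
$H = -4$ ($H = -5 + 1 = -4$)
$I = -3738$ ($I = \left(43 + 45\right) \left(-46\right) + \left(-10 + \left(-40 - -20\right)^{2} + 4 \left(-40 - -20\right)\right) = 88 \left(-46\right) + \left(-10 + \left(-40 + 20\right)^{2} + 4 \left(-40 + 20\right)\right) = -4048 + \left(-10 + \left(-20\right)^{2} + 4 \left(-20\right)\right) = -4048 - -310 = -4048 + 310 = -3738$)
$I \left(- H\right) = - 3738 \left(\left(-1\right) \left(-4\right)\right) = \left(-3738\right) 4 = -14952$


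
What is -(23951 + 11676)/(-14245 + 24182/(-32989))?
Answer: 1175299103/469952487 ≈ 2.5009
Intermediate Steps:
-(23951 + 11676)/(-14245 + 24182/(-32989)) = -35627/(-14245 + 24182*(-1/32989)) = -35627/(-14245 - 24182/32989) = -35627/(-469952487/32989) = -35627*(-32989)/469952487 = -1*(-1175299103/469952487) = 1175299103/469952487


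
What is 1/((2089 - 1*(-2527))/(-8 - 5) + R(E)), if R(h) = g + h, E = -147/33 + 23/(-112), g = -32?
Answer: -16016/6274057 ≈ -0.0025527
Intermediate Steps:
E = -5741/1232 (E = -147*1/33 + 23*(-1/112) = -49/11 - 23/112 = -5741/1232 ≈ -4.6599)
R(h) = -32 + h
1/((2089 - 1*(-2527))/(-8 - 5) + R(E)) = 1/((2089 - 1*(-2527))/(-8 - 5) + (-32 - 5741/1232)) = 1/((2089 + 2527)/(-13) - 45165/1232) = 1/(4616*(-1/13) - 45165/1232) = 1/(-4616/13 - 45165/1232) = 1/(-6274057/16016) = -16016/6274057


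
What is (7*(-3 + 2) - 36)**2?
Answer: 1849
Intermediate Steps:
(7*(-3 + 2) - 36)**2 = (7*(-1) - 36)**2 = (-7 - 36)**2 = (-43)**2 = 1849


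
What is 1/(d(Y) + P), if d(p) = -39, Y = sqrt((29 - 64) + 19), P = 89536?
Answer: 1/89497 ≈ 1.1174e-5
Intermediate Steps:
Y = 4*I (Y = sqrt(-35 + 19) = sqrt(-16) = 4*I ≈ 4.0*I)
1/(d(Y) + P) = 1/(-39 + 89536) = 1/89497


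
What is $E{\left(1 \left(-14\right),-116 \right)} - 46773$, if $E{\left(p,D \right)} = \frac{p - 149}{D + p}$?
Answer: $- \frac{6080327}{130} \approx -46772.0$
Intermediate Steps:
$E{\left(p,D \right)} = \frac{-149 + p}{D + p}$
$E{\left(1 \left(-14\right),-116 \right)} - 46773 = \frac{-149 + 1 \left(-14\right)}{-116 + 1 \left(-14\right)} - 46773 = \frac{-149 - 14}{-116 - 14} - 46773 = \frac{1}{-130} \left(-163\right) - 46773 = \left(- \frac{1}{130}\right) \left(-163\right) - 46773 = \frac{163}{130} - 46773 = - \frac{6080327}{130}$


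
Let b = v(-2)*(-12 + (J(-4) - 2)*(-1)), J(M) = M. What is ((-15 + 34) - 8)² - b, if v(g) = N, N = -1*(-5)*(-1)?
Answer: 91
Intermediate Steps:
N = -5 (N = 5*(-1) = -5)
v(g) = -5
b = 30 (b = -5*(-12 + (-4 - 2)*(-1)) = -5*(-12 - 6*(-1)) = -5*(-12 + 6) = -5*(-6) = 30)
((-15 + 34) - 8)² - b = ((-15 + 34) - 8)² - 1*30 = (19 - 8)² - 30 = 11² - 30 = 121 - 30 = 91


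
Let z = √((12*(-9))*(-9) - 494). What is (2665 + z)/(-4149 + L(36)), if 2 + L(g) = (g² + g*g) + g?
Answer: -2665/1523 - √478/1523 ≈ -1.7642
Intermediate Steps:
z = √478 (z = √(-108*(-9) - 494) = √(972 - 494) = √478 ≈ 21.863)
L(g) = -2 + g + 2*g² (L(g) = -2 + ((g² + g*g) + g) = -2 + ((g² + g²) + g) = -2 + (2*g² + g) = -2 + (g + 2*g²) = -2 + g + 2*g²)
(2665 + z)/(-4149 + L(36)) = (2665 + √478)/(-4149 + (-2 + 36 + 2*36²)) = (2665 + √478)/(-4149 + (-2 + 36 + 2*1296)) = (2665 + √478)/(-4149 + (-2 + 36 + 2592)) = (2665 + √478)/(-4149 + 2626) = (2665 + √478)/(-1523) = (2665 + √478)*(-1/1523) = -2665/1523 - √478/1523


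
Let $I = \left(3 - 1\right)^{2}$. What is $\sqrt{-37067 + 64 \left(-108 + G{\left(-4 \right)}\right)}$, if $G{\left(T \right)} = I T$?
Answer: $i \sqrt{45003} \approx 212.14 i$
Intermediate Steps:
$I = 4$ ($I = 2^{2} = 4$)
$G{\left(T \right)} = 4 T$
$\sqrt{-37067 + 64 \left(-108 + G{\left(-4 \right)}\right)} = \sqrt{-37067 + 64 \left(-108 + 4 \left(-4\right)\right)} = \sqrt{-37067 + 64 \left(-108 - 16\right)} = \sqrt{-37067 + 64 \left(-124\right)} = \sqrt{-37067 - 7936} = \sqrt{-45003} = i \sqrt{45003}$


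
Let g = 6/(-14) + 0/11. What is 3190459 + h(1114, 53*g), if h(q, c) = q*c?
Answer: 22156087/7 ≈ 3.1652e+6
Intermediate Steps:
g = -3/7 (g = 6*(-1/14) + 0*(1/11) = -3/7 + 0 = -3/7 ≈ -0.42857)
h(q, c) = c*q
3190459 + h(1114, 53*g) = 3190459 + (53*(-3/7))*1114 = 3190459 - 159/7*1114 = 3190459 - 177126/7 = 22156087/7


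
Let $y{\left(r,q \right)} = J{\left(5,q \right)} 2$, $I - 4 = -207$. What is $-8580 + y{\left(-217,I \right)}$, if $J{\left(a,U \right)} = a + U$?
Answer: $-8976$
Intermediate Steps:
$I = -203$ ($I = 4 - 207 = -203$)
$J{\left(a,U \right)} = U + a$
$y{\left(r,q \right)} = 10 + 2 q$ ($y{\left(r,q \right)} = \left(q + 5\right) 2 = \left(5 + q\right) 2 = 10 + 2 q$)
$-8580 + y{\left(-217,I \right)} = -8580 + \left(10 + 2 \left(-203\right)\right) = -8580 + \left(10 - 406\right) = -8580 - 396 = -8976$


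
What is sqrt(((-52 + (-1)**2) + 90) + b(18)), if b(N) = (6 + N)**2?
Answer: sqrt(615) ≈ 24.799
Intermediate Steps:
sqrt(((-52 + (-1)**2) + 90) + b(18)) = sqrt(((-52 + (-1)**2) + 90) + (6 + 18)**2) = sqrt(((-52 + 1) + 90) + 24**2) = sqrt((-51 + 90) + 576) = sqrt(39 + 576) = sqrt(615)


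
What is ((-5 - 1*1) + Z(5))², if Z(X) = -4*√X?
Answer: 116 + 48*√5 ≈ 223.33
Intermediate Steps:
((-5 - 1*1) + Z(5))² = ((-5 - 1*1) - 4*√5)² = ((-5 - 1) - 4*√5)² = (-6 - 4*√5)²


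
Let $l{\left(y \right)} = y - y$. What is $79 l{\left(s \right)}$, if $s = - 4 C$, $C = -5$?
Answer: $0$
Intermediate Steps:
$s = 20$ ($s = \left(-4\right) \left(-5\right) = 20$)
$l{\left(y \right)} = 0$
$79 l{\left(s \right)} = 79 \cdot 0 = 0$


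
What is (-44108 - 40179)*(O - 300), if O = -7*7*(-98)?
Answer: -379460074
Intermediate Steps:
O = 4802 (O = -49*(-98) = 4802)
(-44108 - 40179)*(O - 300) = (-44108 - 40179)*(4802 - 300) = -84287*4502 = -379460074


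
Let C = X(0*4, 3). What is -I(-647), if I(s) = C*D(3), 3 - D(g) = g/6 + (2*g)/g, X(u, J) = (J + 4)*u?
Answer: 0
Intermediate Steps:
X(u, J) = u*(4 + J) (X(u, J) = (4 + J)*u = u*(4 + J))
D(g) = 1 - g/6 (D(g) = 3 - (g/6 + (2*g)/g) = 3 - (g*(1/6) + 2) = 3 - (g/6 + 2) = 3 - (2 + g/6) = 3 + (-2 - g/6) = 1 - g/6)
C = 0 (C = (0*4)*(4 + 3) = 0*7 = 0)
I(s) = 0 (I(s) = 0*(1 - 1/6*3) = 0*(1 - 1/2) = 0*(1/2) = 0)
-I(-647) = -1*0 = 0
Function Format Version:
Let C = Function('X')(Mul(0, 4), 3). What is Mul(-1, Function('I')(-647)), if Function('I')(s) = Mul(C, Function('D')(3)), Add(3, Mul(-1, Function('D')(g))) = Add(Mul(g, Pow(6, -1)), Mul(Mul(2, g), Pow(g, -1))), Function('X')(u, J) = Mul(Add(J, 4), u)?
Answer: 0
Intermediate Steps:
Function('X')(u, J) = Mul(u, Add(4, J)) (Function('X')(u, J) = Mul(Add(4, J), u) = Mul(u, Add(4, J)))
Function('D')(g) = Add(1, Mul(Rational(-1, 6), g)) (Function('D')(g) = Add(3, Mul(-1, Add(Mul(g, Pow(6, -1)), Mul(Mul(2, g), Pow(g, -1))))) = Add(3, Mul(-1, Add(Mul(g, Rational(1, 6)), 2))) = Add(3, Mul(-1, Add(Mul(Rational(1, 6), g), 2))) = Add(3, Mul(-1, Add(2, Mul(Rational(1, 6), g)))) = Add(3, Add(-2, Mul(Rational(-1, 6), g))) = Add(1, Mul(Rational(-1, 6), g)))
C = 0 (C = Mul(Mul(0, 4), Add(4, 3)) = Mul(0, 7) = 0)
Function('I')(s) = 0 (Function('I')(s) = Mul(0, Add(1, Mul(Rational(-1, 6), 3))) = Mul(0, Add(1, Rational(-1, 2))) = Mul(0, Rational(1, 2)) = 0)
Mul(-1, Function('I')(-647)) = Mul(-1, 0) = 0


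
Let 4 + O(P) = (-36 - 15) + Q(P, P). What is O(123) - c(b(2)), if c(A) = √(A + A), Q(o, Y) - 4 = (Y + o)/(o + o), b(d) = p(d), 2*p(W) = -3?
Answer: -50 - I*√3 ≈ -50.0 - 1.732*I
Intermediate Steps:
p(W) = -3/2 (p(W) = (½)*(-3) = -3/2)
b(d) = -3/2
Q(o, Y) = 4 + (Y + o)/(2*o) (Q(o, Y) = 4 + (Y + o)/(o + o) = 4 + (Y + o)/((2*o)) = 4 + (Y + o)*(1/(2*o)) = 4 + (Y + o)/(2*o))
O(P) = -50 (O(P) = -4 + ((-36 - 15) + (P + 9*P)/(2*P)) = -4 + (-51 + (10*P)/(2*P)) = -4 + (-51 + 5) = -4 - 46 = -50)
c(A) = √2*√A (c(A) = √(2*A) = √2*√A)
O(123) - c(b(2)) = -50 - √2*√(-3/2) = -50 - √2*I*√6/2 = -50 - I*√3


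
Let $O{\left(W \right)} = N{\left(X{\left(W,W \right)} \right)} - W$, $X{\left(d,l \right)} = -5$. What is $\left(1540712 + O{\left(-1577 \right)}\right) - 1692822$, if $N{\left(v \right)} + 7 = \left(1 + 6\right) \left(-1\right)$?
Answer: $-150547$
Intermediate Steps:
$N{\left(v \right)} = -14$ ($N{\left(v \right)} = -7 + \left(1 + 6\right) \left(-1\right) = -7 + 7 \left(-1\right) = -7 - 7 = -14$)
$O{\left(W \right)} = -14 - W$
$\left(1540712 + O{\left(-1577 \right)}\right) - 1692822 = \left(1540712 - -1563\right) - 1692822 = \left(1540712 + \left(-14 + 1577\right)\right) - 1692822 = \left(1540712 + 1563\right) - 1692822 = 1542275 - 1692822 = -150547$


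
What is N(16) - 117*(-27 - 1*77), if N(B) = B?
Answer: 12184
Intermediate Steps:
N(16) - 117*(-27 - 1*77) = 16 - 117*(-27 - 1*77) = 16 - 117*(-27 - 77) = 16 - 117*(-104) = 16 + 12168 = 12184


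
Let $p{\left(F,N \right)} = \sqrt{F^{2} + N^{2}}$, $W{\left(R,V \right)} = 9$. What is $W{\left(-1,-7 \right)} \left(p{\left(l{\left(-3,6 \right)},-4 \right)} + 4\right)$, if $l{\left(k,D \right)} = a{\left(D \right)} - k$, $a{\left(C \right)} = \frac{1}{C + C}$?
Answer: $36 + \frac{3 \sqrt{3673}}{4} \approx 81.454$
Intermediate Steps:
$a{\left(C \right)} = \frac{1}{2 C}$
$l{\left(k,D \right)} = \frac{1}{2 D} - k$
$W{\left(-1,-7 \right)} \left(p{\left(l{\left(-3,6 \right)},-4 \right)} + 4\right) = 9 \left(\sqrt{\left(\frac{1}{2 \cdot 6} - -3\right)^{2} + \left(-4\right)^{2}} + 4\right) = 9 \left(\sqrt{\left(\frac{1}{2} \cdot \frac{1}{6} + 3\right)^{2} + 16} + 4\right) = 9 \left(\sqrt{\left(\frac{1}{12} + 3\right)^{2} + 16} + 4\right) = 9 \left(\sqrt{\left(\frac{37}{12}\right)^{2} + 16} + 4\right) = 9 \left(\sqrt{\frac{1369}{144} + 16} + 4\right) = 9 \left(\sqrt{\frac{3673}{144}} + 4\right) = 9 \left(\frac{\sqrt{3673}}{12} + 4\right) = 9 \left(4 + \frac{\sqrt{3673}}{12}\right) = 36 + \frac{3 \sqrt{3673}}{4}$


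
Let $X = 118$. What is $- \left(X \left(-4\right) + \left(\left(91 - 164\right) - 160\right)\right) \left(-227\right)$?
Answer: $-160035$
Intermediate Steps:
$- \left(X \left(-4\right) + \left(\left(91 - 164\right) - 160\right)\right) \left(-227\right) = - \left(118 \left(-4\right) + \left(\left(91 - 164\right) - 160\right)\right) \left(-227\right) = - \left(-472 - 233\right) \left(-227\right) = - \left(-705\right) \left(-227\right) = \left(-1\right) 160035 = -160035$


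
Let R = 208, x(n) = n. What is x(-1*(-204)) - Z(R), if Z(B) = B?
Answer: -4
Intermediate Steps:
x(-1*(-204)) - Z(R) = -1*(-204) - 1*208 = 204 - 208 = -4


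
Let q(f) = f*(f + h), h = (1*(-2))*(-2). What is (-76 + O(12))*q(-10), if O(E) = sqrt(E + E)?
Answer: -4560 + 120*sqrt(6) ≈ -4266.1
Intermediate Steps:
h = 4 (h = -2*(-2) = 4)
q(f) = f*(4 + f) (q(f) = f*(f + 4) = f*(4 + f))
O(E) = sqrt(2)*sqrt(E) (O(E) = sqrt(2*E) = sqrt(2)*sqrt(E))
(-76 + O(12))*q(-10) = (-76 + sqrt(2)*sqrt(12))*(-10*(4 - 10)) = (-76 + sqrt(2)*(2*sqrt(3)))*(-10*(-6)) = (-76 + 2*sqrt(6))*60 = -4560 + 120*sqrt(6)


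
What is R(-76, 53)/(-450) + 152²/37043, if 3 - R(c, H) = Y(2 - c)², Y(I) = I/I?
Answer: 5161357/8334675 ≈ 0.61926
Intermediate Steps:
Y(I) = 1
R(c, H) = 2 (R(c, H) = 3 - 1*1² = 3 - 1*1 = 3 - 1 = 2)
R(-76, 53)/(-450) + 152²/37043 = 2/(-450) + 152²/37043 = 2*(-1/450) + 23104*(1/37043) = -1/225 + 23104/37043 = 5161357/8334675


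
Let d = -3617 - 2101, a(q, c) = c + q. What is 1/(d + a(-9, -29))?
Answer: -1/5756 ≈ -0.00017373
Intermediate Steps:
d = -5718
1/(d + a(-9, -29)) = 1/(-5718 + (-29 - 9)) = 1/(-5718 - 38) = 1/(-5756) = -1/5756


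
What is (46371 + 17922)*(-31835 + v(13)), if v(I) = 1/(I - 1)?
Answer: -8187049189/4 ≈ -2.0468e+9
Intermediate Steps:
v(I) = 1/(-1 + I)
(46371 + 17922)*(-31835 + v(13)) = (46371 + 17922)*(-31835 + 1/(-1 + 13)) = 64293*(-31835 + 1/12) = 64293*(-382019/12) = -8187049189/4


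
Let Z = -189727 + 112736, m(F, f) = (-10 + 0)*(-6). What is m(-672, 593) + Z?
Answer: -76931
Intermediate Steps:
m(F, f) = 60 (m(F, f) = -10*(-6) = 60)
Z = -76991
m(-672, 593) + Z = 60 - 76991 = -76931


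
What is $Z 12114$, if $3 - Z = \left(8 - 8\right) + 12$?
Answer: $-109026$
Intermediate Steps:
$Z = -9$ ($Z = 3 - \left(\left(8 - 8\right) + 12\right) = 3 - \left(0 + 12\right) = 3 - 12 = -9$)
$Z 12114 = \left(-9\right) 12114 = -109026$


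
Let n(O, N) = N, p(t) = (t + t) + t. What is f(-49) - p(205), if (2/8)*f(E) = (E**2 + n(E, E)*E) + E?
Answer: 18397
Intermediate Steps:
p(t) = 3*t (p(t) = 2*t + t = 3*t)
f(E) = 4*E + 8*E**2 (f(E) = 4*((E**2 + E*E) + E) = 4*((E**2 + E**2) + E) = 4*(2*E**2 + E) = 4*(E + 2*E**2) = 4*E + 8*E**2)
f(-49) - p(205) = 4*(-49)*(1 + 2*(-49)) - 3*205 = 4*(-49)*(1 - 98) - 1*615 = 4*(-49)*(-97) - 615 = 19012 - 615 = 18397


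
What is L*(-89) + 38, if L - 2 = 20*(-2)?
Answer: 3420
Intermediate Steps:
L = -38 (L = 2 + 20*(-2) = 2 - 40 = -38)
L*(-89) + 38 = -38*(-89) + 38 = 3382 + 38 = 3420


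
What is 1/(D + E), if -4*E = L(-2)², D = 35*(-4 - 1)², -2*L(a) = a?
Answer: 4/3499 ≈ 0.0011432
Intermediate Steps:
L(a) = -a/2
D = 875 (D = 35*(-5)² = 35*25 = 875)
E = -¼ (E = -(-½*(-2))²/4 = -¼*1² = -¼*1 = -¼ ≈ -0.25000)
1/(D + E) = 1/(875 - ¼) = 1/(3499/4) = 4/3499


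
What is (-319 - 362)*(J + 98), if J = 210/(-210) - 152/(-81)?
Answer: -1818043/27 ≈ -67335.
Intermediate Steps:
J = 71/81 (J = 210*(-1/210) - 152*(-1/81) = -1 + 152/81 = 71/81 ≈ 0.87654)
(-319 - 362)*(J + 98) = (-319 - 362)*(71/81 + 98) = -681*8009/81 = -1818043/27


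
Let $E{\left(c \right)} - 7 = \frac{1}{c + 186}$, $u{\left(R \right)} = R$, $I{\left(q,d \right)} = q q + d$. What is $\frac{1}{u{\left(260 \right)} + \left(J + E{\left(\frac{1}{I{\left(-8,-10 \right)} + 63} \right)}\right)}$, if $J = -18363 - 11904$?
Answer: $- \frac{21763}{652889883} \approx -3.3333 \cdot 10^{-5}$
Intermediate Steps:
$I{\left(q,d \right)} = d + q^{2}$ ($I{\left(q,d \right)} = q^{2} + d = d + q^{2}$)
$J = -30267$ ($J = -18363 - 11904 = -30267$)
$E{\left(c \right)} = 7 + \frac{1}{186 + c}$ ($E{\left(c \right)} = 7 + \frac{1}{c + 186} = 7 + \frac{1}{186 + c}$)
$\frac{1}{u{\left(260 \right)} + \left(J + E{\left(\frac{1}{I{\left(-8,-10 \right)} + 63} \right)}\right)} = \frac{1}{260 - \left(30267 - \frac{1303 + \frac{7}{\left(-10 + \left(-8\right)^{2}\right) + 63}}{186 + \frac{1}{\left(-10 + \left(-8\right)^{2}\right) + 63}}\right)} = \frac{1}{260 - \left(30267 - \frac{1303 + \frac{7}{\left(-10 + 64\right) + 63}}{186 + \frac{1}{\left(-10 + 64\right) + 63}}\right)} = \frac{1}{260 - \left(30267 - \frac{1303 + \frac{7}{54 + 63}}{186 + \frac{1}{54 + 63}}\right)} = \frac{1}{260 - \left(30267 - \frac{1303 + \frac{7}{117}}{186 + \frac{1}{117}}\right)} = \frac{1}{260 - \left(30267 - \frac{1303 + 7 \cdot \frac{1}{117}}{186 + \frac{1}{117}}\right)} = \frac{1}{260 - \left(30267 - \frac{1303 + \frac{7}{117}}{\frac{21763}{117}}\right)} = \frac{1}{260 + \left(-30267 + \frac{117}{21763} \cdot \frac{152458}{117}\right)} = \frac{1}{260 + \left(-30267 + \frac{152458}{21763}\right)} = \frac{1}{260 - \frac{658548263}{21763}} = \frac{1}{- \frac{652889883}{21763}} = - \frac{21763}{652889883}$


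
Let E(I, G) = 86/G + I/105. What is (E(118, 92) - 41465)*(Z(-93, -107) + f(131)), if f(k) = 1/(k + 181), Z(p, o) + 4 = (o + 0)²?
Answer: -715118068701887/1506960 ≈ -4.7454e+8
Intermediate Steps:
Z(p, o) = -4 + o² (Z(p, o) = -4 + (o + 0)² = -4 + o²)
f(k) = 1/(181 + k)
E(I, G) = 86/G + I/105 (E(I, G) = 86/G + I*(1/105) = 86/G + I/105)
(E(118, 92) - 41465)*(Z(-93, -107) + f(131)) = ((86/92 + (1/105)*118) - 41465)*((-4 + (-107)²) + 1/(181 + 131)) = ((86*(1/92) + 118/105) - 41465)*((-4 + 11449) + 1/312) = ((43/46 + 118/105) - 41465)*(11445 + 1/312) = (9943/4830 - 41465)*(3570841/312) = -200266007/4830*3570841/312 = -715118068701887/1506960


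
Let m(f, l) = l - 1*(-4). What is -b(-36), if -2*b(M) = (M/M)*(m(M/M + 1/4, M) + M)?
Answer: -34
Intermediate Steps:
m(f, l) = 4 + l (m(f, l) = l + 4 = 4 + l)
b(M) = -2 - M (b(M) = -M/M*((4 + M) + M)/2 = -(4 + 2*M)/2 = -2 - M)
-b(-36) = -(-2 - 1*(-36)) = -(-2 + 36) = -1*34 = -34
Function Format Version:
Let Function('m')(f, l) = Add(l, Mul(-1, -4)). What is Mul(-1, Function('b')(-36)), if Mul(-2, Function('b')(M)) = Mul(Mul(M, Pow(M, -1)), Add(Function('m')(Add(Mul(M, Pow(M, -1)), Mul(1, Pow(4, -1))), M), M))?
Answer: -34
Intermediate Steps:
Function('m')(f, l) = Add(4, l) (Function('m')(f, l) = Add(l, 4) = Add(4, l))
Function('b')(M) = Add(-2, Mul(-1, M)) (Function('b')(M) = Mul(Rational(-1, 2), Mul(Mul(M, Pow(M, -1)), Add(Add(4, M), M))) = Mul(Rational(-1, 2), Mul(1, Add(4, Mul(2, M)))) = Mul(Rational(-1, 2), Add(4, Mul(2, M))) = Add(-2, Mul(-1, M)))
Mul(-1, Function('b')(-36)) = Mul(-1, Add(-2, Mul(-1, -36))) = Mul(-1, Add(-2, 36)) = Mul(-1, 34) = -34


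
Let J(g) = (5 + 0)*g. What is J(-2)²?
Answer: 100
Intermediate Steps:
J(g) = 5*g
J(-2)² = (5*(-2))² = (-10)² = 100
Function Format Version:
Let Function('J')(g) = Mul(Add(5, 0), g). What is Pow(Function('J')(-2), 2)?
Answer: 100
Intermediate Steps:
Function('J')(g) = Mul(5, g)
Pow(Function('J')(-2), 2) = Pow(Mul(5, -2), 2) = Pow(-10, 2) = 100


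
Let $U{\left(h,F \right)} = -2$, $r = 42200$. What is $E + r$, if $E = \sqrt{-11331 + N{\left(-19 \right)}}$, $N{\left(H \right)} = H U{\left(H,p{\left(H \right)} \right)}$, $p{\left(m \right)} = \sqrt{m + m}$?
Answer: $42200 + i \sqrt{11293} \approx 42200.0 + 106.27 i$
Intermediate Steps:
$p{\left(m \right)} = \sqrt{2} \sqrt{m}$ ($p{\left(m \right)} = \sqrt{2 m} = \sqrt{2} \sqrt{m}$)
$N{\left(H \right)} = - 2 H$ ($N{\left(H \right)} = H \left(-2\right) = - 2 H$)
$E = i \sqrt{11293}$ ($E = \sqrt{-11331 - -38} = \sqrt{-11331 + 38} = \sqrt{-11293} = i \sqrt{11293} \approx 106.27 i$)
$E + r = i \sqrt{11293} + 42200 = 42200 + i \sqrt{11293}$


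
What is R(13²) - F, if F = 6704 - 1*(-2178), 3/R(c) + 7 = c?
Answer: -479627/54 ≈ -8882.0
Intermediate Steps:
R(c) = 3/(-7 + c)
F = 8882 (F = 6704 + 2178 = 8882)
R(13²) - F = 3/(-7 + 13²) - 1*8882 = 3/(-7 + 169) - 8882 = 3/162 - 8882 = 3*(1/162) - 8882 = 1/54 - 8882 = -479627/54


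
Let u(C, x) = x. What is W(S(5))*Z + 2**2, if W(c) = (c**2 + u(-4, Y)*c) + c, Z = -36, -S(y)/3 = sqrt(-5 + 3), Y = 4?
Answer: 652 + 540*I*sqrt(2) ≈ 652.0 + 763.68*I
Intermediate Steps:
S(y) = -3*I*sqrt(2) (S(y) = -3*sqrt(-5 + 3) = -3*I*sqrt(2))
W(c) = c**2 + 5*c (W(c) = (c**2 + 4*c) + c = c**2 + 5*c)
W(S(5))*Z + 2**2 = ((-3*I*sqrt(2))*(5 - 3*I*sqrt(2)))*(-36) + 2**2 = -3*I*sqrt(2)*(5 - 3*I*sqrt(2))*(-36) + 4 = 108*I*sqrt(2)*(5 - 3*I*sqrt(2)) + 4 = 4 + 108*I*sqrt(2)*(5 - 3*I*sqrt(2))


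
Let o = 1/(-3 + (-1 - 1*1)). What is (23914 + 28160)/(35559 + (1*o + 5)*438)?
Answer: 28930/20923 ≈ 1.3827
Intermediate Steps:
o = -⅕ (o = 1/(-3 + (-1 - 1)) = 1/(-3 - 2) = 1/(-5) = -⅕ ≈ -0.20000)
(23914 + 28160)/(35559 + (1*o + 5)*438) = (23914 + 28160)/(35559 + (1*(-⅕) + 5)*438) = 52074/(35559 + (-⅕ + 5)*438) = 52074/(35559 + (24/5)*438) = 52074/(35559 + 10512/5) = 52074/(188307/5) = 52074*(5/188307) = 28930/20923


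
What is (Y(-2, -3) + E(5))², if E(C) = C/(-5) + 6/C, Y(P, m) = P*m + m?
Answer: 256/25 ≈ 10.240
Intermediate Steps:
Y(P, m) = m + P*m
E(C) = 6/C - C/5 (E(C) = C*(-⅕) + 6/C = -C/5 + 6/C = 6/C - C/5)
(Y(-2, -3) + E(5))² = (-3*(1 - 2) + (6/5 - ⅕*5))² = (-3*(-1) + (6*(⅕) - 1))² = (3 + (6/5 - 1))² = (3 + ⅕)² = (16/5)² = 256/25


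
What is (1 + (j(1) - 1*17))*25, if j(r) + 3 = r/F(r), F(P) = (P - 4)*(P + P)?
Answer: -2875/6 ≈ -479.17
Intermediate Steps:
F(P) = 2*P*(-4 + P) (F(P) = (-4 + P)*(2*P) = 2*P*(-4 + P))
j(r) = -3 + 1/(2*(-4 + r)) (j(r) = -3 + r/((2*r*(-4 + r))) = -3 + r*(1/(2*r*(-4 + r))) = -3 + 1/(2*(-4 + r)))
(1 + (j(1) - 1*17))*25 = (1 + ((25 - 6*1)/(2*(-4 + 1)) - 1*17))*25 = (1 + ((½)*(25 - 6)/(-3) - 17))*25 = (1 + ((½)*(-⅓)*19 - 17))*25 = (1 + (-19/6 - 17))*25 = (1 - 121/6)*25 = -115/6*25 = -2875/6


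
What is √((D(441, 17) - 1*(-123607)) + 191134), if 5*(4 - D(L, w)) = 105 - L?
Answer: √7870305/5 ≈ 561.08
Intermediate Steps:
D(L, w) = -17 + L/5 (D(L, w) = 4 - (105 - L)/5 = 4 + (-21 + L/5) = -17 + L/5)
√((D(441, 17) - 1*(-123607)) + 191134) = √(((-17 + (⅕)*441) - 1*(-123607)) + 191134) = √(((-17 + 441/5) + 123607) + 191134) = √((356/5 + 123607) + 191134) = √(618391/5 + 191134) = √(1574061/5) = √7870305/5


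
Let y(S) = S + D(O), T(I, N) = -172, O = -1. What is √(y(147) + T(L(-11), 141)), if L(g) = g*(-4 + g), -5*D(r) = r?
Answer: 2*I*√155/5 ≈ 4.98*I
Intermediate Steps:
D(r) = -r/5
y(S) = ⅕ + S (y(S) = S - ⅕*(-1) = S + ⅕ = ⅕ + S)
√(y(147) + T(L(-11), 141)) = √((⅕ + 147) - 172) = √(736/5 - 172) = √(-124/5) = 2*I*√155/5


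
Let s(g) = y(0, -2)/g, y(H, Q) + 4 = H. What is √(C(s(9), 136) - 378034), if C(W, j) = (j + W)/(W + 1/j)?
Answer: I*√4331661954/107 ≈ 615.1*I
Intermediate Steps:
y(H, Q) = -4 + H
s(g) = -4/g (s(g) = (-4 + 0)/g = -4/g)
C(W, j) = (W + j)/(W + 1/j)
√(C(s(9), 136) - 378034) = √(136*(-4/9 + 136)/(1 - 4/9*136) - 378034) = √(136*(1220/9)/(1 - 544/9) - 378034) = √(136*(1220/9)/(-535/9) - 378034) = √(136*(-9/535)*(1220/9) - 378034) = √(-33184/107 - 378034) = √(-40482822/107) = I*√4331661954/107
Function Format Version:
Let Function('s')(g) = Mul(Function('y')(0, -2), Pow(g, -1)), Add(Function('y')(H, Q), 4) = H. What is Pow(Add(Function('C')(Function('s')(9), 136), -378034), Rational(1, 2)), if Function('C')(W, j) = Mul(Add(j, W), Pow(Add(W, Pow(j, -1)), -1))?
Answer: Mul(Rational(1, 107), I, Pow(4331661954, Rational(1, 2))) ≈ Mul(615.10, I)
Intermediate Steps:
Function('y')(H, Q) = Add(-4, H)
Function('s')(g) = Mul(-4, Pow(g, -1)) (Function('s')(g) = Mul(Add(-4, 0), Pow(g, -1)) = Mul(-4, Pow(g, -1)))
Function('C')(W, j) = Mul(Pow(Add(W, Pow(j, -1)), -1), Add(W, j)) (Function('C')(W, j) = Mul(Add(W, j), Pow(Add(W, Pow(j, -1)), -1)) = Mul(Pow(Add(W, Pow(j, -1)), -1), Add(W, j)))
Pow(Add(Function('C')(Function('s')(9), 136), -378034), Rational(1, 2)) = Pow(Add(Mul(136, Pow(Add(1, Mul(Mul(-4, Pow(9, -1)), 136)), -1), Add(Mul(-4, Pow(9, -1)), 136)), -378034), Rational(1, 2)) = Pow(Add(Mul(136, Pow(Add(1, Mul(Mul(-4, Rational(1, 9)), 136)), -1), Add(Mul(-4, Rational(1, 9)), 136)), -378034), Rational(1, 2)) = Pow(Add(Mul(136, Pow(Add(1, Mul(Rational(-4, 9), 136)), -1), Add(Rational(-4, 9), 136)), -378034), Rational(1, 2)) = Pow(Add(Mul(136, Pow(Add(1, Rational(-544, 9)), -1), Rational(1220, 9)), -378034), Rational(1, 2)) = Pow(Add(Mul(136, Pow(Rational(-535, 9), -1), Rational(1220, 9)), -378034), Rational(1, 2)) = Pow(Add(Mul(136, Rational(-9, 535), Rational(1220, 9)), -378034), Rational(1, 2)) = Pow(Add(Rational(-33184, 107), -378034), Rational(1, 2)) = Pow(Rational(-40482822, 107), Rational(1, 2)) = Mul(Rational(1, 107), I, Pow(4331661954, Rational(1, 2)))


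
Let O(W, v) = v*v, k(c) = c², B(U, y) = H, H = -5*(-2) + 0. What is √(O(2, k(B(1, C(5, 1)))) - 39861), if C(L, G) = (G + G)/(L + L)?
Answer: I*√29861 ≈ 172.8*I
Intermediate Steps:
H = 10 (H = 10 + 0 = 10)
C(L, G) = G/L (C(L, G) = (2*G)/((2*L)) = (2*G)*(1/(2*L)) = G/L)
B(U, y) = 10
O(W, v) = v²
√(O(2, k(B(1, C(5, 1)))) - 39861) = √((10²)² - 39861) = √(100² - 39861) = √(10000 - 39861) = √(-29861) = I*√29861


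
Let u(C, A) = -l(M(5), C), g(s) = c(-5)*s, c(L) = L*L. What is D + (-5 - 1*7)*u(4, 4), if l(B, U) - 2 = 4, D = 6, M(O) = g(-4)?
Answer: 78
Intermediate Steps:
c(L) = L**2
g(s) = 25*s (g(s) = (-5)**2*s = 25*s)
M(O) = -100 (M(O) = 25*(-4) = -100)
l(B, U) = 6 (l(B, U) = 2 + 4 = 6)
u(C, A) = -6 (u(C, A) = -1*6 = -6)
D + (-5 - 1*7)*u(4, 4) = 6 + (-5 - 1*7)*(-6) = 6 + (-5 - 7)*(-6) = 6 - 12*(-6) = 6 + 72 = 78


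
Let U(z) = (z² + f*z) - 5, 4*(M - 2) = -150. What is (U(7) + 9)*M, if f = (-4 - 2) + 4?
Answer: -2769/2 ≈ -1384.5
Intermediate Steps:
M = -71/2 (M = 2 + (¼)*(-150) = 2 - 75/2 = -71/2 ≈ -35.500)
f = -2 (f = -6 + 4 = -2)
U(z) = -5 + z² - 2*z (U(z) = (z² - 2*z) - 5 = -5 + z² - 2*z)
(U(7) + 9)*M = ((-5 + 7² - 2*7) + 9)*(-71/2) = ((-5 + 49 - 14) + 9)*(-71/2) = (30 + 9)*(-71/2) = 39*(-71/2) = -2769/2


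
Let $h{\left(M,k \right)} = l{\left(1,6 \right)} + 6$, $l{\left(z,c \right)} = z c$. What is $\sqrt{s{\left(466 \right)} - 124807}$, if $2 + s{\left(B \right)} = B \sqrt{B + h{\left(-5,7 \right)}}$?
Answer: $\sqrt{-124809 + 466 \sqrt{478}} \approx 338.56 i$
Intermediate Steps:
$l{\left(z,c \right)} = c z$
$h{\left(M,k \right)} = 12$ ($h{\left(M,k \right)} = 6 \cdot 1 + 6 = 6 + 6 = 12$)
$s{\left(B \right)} = -2 + B \sqrt{12 + B}$ ($s{\left(B \right)} = -2 + B \sqrt{B + 12} = -2 + B \sqrt{12 + B}$)
$\sqrt{s{\left(466 \right)} - 124807} = \sqrt{\left(-2 + 466 \sqrt{12 + 466}\right) - 124807} = \sqrt{\left(-2 + 466 \sqrt{478}\right) - 124807} = \sqrt{-124809 + 466 \sqrt{478}}$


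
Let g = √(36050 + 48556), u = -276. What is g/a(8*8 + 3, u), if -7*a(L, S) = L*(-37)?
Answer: 7*√84606/2479 ≈ 0.82134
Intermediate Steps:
a(L, S) = 37*L/7 (a(L, S) = -L*(-37)/7 = -(-37)*L/7 = 37*L/7)
g = √84606 ≈ 290.87
g/a(8*8 + 3, u) = √84606/((37*(8*8 + 3)/7)) = √84606/((37*(64 + 3)/7)) = √84606/(((37/7)*67)) = √84606/(2479/7) = √84606*(7/2479) = 7*√84606/2479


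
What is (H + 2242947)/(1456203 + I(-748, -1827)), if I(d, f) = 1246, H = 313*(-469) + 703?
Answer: 2096853/1457449 ≈ 1.4387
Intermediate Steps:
H = -146094 (H = -146797 + 703 = -146094)
(H + 2242947)/(1456203 + I(-748, -1827)) = (-146094 + 2242947)/(1456203 + 1246) = 2096853/1457449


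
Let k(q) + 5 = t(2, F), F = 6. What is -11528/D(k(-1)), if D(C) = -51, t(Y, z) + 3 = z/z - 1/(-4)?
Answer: 11528/51 ≈ 226.04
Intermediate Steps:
t(Y, z) = -7/4 (t(Y, z) = -3 + (z/z - 1/(-4)) = -3 + (1 - 1*(-¼)) = -3 + (1 + ¼) = -3 + 5/4 = -7/4)
k(q) = -27/4 (k(q) = -5 - 7/4 = -27/4)
-11528/D(k(-1)) = -11528/(-51) = -11528*(-1/51) = 11528/51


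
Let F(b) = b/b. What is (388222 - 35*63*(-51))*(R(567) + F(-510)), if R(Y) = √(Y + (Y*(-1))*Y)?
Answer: 500677 + 4506093*I*√3962 ≈ 5.0068e+5 + 2.8363e+8*I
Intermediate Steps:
F(b) = 1
R(Y) = √(Y - Y²) (R(Y) = √(Y + (-Y)*Y) = √(Y - Y²))
(388222 - 35*63*(-51))*(R(567) + F(-510)) = (388222 - 35*63*(-51))*(√(567*(1 - 1*567)) + 1) = (388222 - 2205*(-51))*(√(567*(1 - 567)) + 1) = (388222 + 112455)*(√(567*(-566)) + 1) = 500677*(√(-320922) + 1) = 500677*(9*I*√3962 + 1) = 500677*(1 + 9*I*√3962) = 500677 + 4506093*I*√3962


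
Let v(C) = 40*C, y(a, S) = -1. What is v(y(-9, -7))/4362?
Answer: -20/2181 ≈ -0.0091701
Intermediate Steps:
v(y(-9, -7))/4362 = (40*(-1))/4362 = -40*1/4362 = -20/2181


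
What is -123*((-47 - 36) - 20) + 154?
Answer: 12823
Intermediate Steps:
-123*((-47 - 36) - 20) + 154 = -123*(-83 - 20) + 154 = -123*(-103) + 154 = 12669 + 154 = 12823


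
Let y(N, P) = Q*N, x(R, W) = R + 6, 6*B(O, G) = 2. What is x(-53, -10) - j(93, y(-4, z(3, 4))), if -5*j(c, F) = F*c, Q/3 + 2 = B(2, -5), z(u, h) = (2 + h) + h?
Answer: 325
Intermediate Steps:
B(O, G) = ⅓ (B(O, G) = (⅙)*2 = ⅓)
z(u, h) = 2 + 2*h
Q = -5 (Q = -6 + 3*(⅓) = -6 + 1 = -5)
x(R, W) = 6 + R
y(N, P) = -5*N
j(c, F) = -F*c/5
x(-53, -10) - j(93, y(-4, z(3, 4))) = (6 - 53) - (-1)*(-5*(-4))*93/5 = -47 - (-1)*20*93/5 = -47 - 1*(-372) = -47 + 372 = 325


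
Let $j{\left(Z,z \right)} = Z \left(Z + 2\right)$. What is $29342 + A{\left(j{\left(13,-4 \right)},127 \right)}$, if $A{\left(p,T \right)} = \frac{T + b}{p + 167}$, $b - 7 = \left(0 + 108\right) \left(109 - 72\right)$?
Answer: $\frac{5312967}{181} \approx 29353.0$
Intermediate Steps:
$j{\left(Z,z \right)} = Z \left(2 + Z\right)$
$b = 4003$ ($b = 7 + \left(0 + 108\right) \left(109 - 72\right) = 7 + 108 \cdot 37 = 7 + 3996 = 4003$)
$A{\left(p,T \right)} = \frac{4003 + T}{167 + p}$ ($A{\left(p,T \right)} = \frac{T + 4003}{p + 167} = \frac{4003 + T}{167 + p}$)
$29342 + A{\left(j{\left(13,-4 \right)},127 \right)} = 29342 + \frac{4003 + 127}{167 + 13 \left(2 + 13\right)} = 29342 + \frac{1}{167 + 13 \cdot 15} \cdot 4130 = 29342 + \frac{1}{167 + 195} \cdot 4130 = 29342 + \frac{1}{362} \cdot 4130 = 29342 + \frac{2065}{181} = \frac{5312967}{181}$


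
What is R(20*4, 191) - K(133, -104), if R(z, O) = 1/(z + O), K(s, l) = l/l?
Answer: -270/271 ≈ -0.99631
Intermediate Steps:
K(s, l) = 1
R(z, O) = 1/(O + z)
R(20*4, 191) - K(133, -104) = 1/(191 + 20*4) - 1*1 = 1/(191 + 80) - 1 = 1/271 - 1 = -270/271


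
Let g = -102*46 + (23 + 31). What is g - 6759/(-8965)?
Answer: -41572911/8965 ≈ -4637.2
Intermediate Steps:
g = -4638 (g = -4692 + 54 = -4638)
g - 6759/(-8965) = -4638 - 6759/(-8965) = -4638 - 6759*(-1)/8965 = -4638 - 1*(-6759/8965) = -4638 + 6759/8965 = -41572911/8965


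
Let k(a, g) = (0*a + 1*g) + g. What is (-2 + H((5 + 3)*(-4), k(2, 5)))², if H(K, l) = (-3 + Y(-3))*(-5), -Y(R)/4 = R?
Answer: 2209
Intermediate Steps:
k(a, g) = 2*g (k(a, g) = (0 + g) + g = g + g = 2*g)
Y(R) = -4*R
H(K, l) = -45 (H(K, l) = (-3 - 4*(-3))*(-5) = (-3 + 12)*(-5) = 9*(-5) = -45)
(-2 + H((5 + 3)*(-4), k(2, 5)))² = (-2 - 45)² = (-47)² = 2209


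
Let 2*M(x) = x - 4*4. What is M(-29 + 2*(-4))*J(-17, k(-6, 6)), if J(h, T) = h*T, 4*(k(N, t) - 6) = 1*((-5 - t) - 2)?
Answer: 9911/8 ≈ 1238.9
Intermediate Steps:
k(N, t) = 17/4 - t/4 (k(N, t) = 6 + (1*((-5 - t) - 2))/4 = 6 + (1*(-7 - t))/4 = 6 + (-7 - t)/4 = 6 + (-7/4 - t/4) = 17/4 - t/4)
M(x) = -8 + x/2 (M(x) = (x - 4*4)/2 = (x - 16)/2 = (-16 + x)/2 = -8 + x/2)
J(h, T) = T*h
M(-29 + 2*(-4))*J(-17, k(-6, 6)) = (-8 + (-29 + 2*(-4))/2)*((17/4 - ¼*6)*(-17)) = (-8 + (-29 - 8)/2)*((17/4 - 3/2)*(-17)) = (-8 + (½)*(-37))*((11/4)*(-17)) = (-8 - 37/2)*(-187/4) = -53/2*(-187/4) = 9911/8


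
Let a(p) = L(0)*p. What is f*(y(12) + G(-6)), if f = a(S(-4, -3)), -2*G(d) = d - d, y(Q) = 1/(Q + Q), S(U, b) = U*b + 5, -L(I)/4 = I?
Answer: 0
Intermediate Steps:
L(I) = -4*I
S(U, b) = 5 + U*b
y(Q) = 1/(2*Q)
G(d) = 0 (G(d) = -(d - d)/2 = -1/2*0 = 0)
a(p) = 0 (a(p) = (-4*0)*p = 0*p = 0)
f = 0
f*(y(12) + G(-6)) = 0*((1/2)/12 + 0) = 0*((1/2)*(1/12) + 0) = 0*(1/24 + 0) = 0*(1/24) = 0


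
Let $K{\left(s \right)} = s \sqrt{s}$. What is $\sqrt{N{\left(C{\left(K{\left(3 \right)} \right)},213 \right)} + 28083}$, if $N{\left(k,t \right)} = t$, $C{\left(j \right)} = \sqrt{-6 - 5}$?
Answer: $6 \sqrt{786} \approx 168.21$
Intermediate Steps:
$K{\left(s \right)} = s^{\frac{3}{2}}$
$C{\left(j \right)} = i \sqrt{11}$ ($C{\left(j \right)} = \sqrt{-11} = i \sqrt{11}$)
$\sqrt{N{\left(C{\left(K{\left(3 \right)} \right)},213 \right)} + 28083} = \sqrt{213 + 28083} = \sqrt{28296} = 6 \sqrt{786}$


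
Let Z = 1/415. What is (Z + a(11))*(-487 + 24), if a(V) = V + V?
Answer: -4227653/415 ≈ -10187.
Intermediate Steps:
a(V) = 2*V
Z = 1/415 ≈ 0.0024096
(Z + a(11))*(-487 + 24) = (1/415 + 2*11)*(-487 + 24) = (1/415 + 22)*(-463) = (9131/415)*(-463) = -4227653/415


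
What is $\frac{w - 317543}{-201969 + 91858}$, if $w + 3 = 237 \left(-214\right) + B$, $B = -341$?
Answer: $\frac{368605}{110111} \approx 3.3476$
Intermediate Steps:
$w = -51062$ ($w = -3 + \left(237 \left(-214\right) - 341\right) = -3 - 51059 = -51062$)
$\frac{w - 317543}{-201969 + 91858} = \frac{-51062 - 317543}{-201969 + 91858} = - \frac{368605}{-110111} = \left(-368605\right) \left(- \frac{1}{110111}\right) = \frac{368605}{110111}$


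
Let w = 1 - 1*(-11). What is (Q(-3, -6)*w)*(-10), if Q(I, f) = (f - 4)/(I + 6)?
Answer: 400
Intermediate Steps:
w = 12 (w = 1 + 11 = 12)
Q(I, f) = (-4 + f)/(6 + I)
(Q(-3, -6)*w)*(-10) = (((-4 - 6)/(6 - 3))*12)*(-10) = ((-10/3)*12)*(-10) = (((1/3)*(-10))*12)*(-10) = -10/3*12*(-10) = -40*(-10) = 400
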